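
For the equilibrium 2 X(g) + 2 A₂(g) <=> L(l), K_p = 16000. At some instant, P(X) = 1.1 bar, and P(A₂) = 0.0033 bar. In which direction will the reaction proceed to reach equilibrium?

in the reverse direction

(L is a pure liquid — omitted from Q_p.)
Q_p = 1 / (P(X)²·P(A₂)²) = 1 / ((1.1)²·(0.0033)²) = 76000
Q_p = 76000 > K_p = 16000, so the reverse reaction proceeds.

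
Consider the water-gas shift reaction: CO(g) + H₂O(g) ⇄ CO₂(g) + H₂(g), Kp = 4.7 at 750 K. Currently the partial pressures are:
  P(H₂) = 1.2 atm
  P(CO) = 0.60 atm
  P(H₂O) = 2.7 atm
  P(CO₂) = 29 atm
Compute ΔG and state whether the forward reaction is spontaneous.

ΔG = 9.48 kJ/mol; the forward reaction is non-spontaneous

Qp = P(CO₂)·P(H₂) / (P(CO)·P(H₂O)) = (29)·(1.2) / ((0.60)·(2.7)) = 21.5
ΔG = RT ln(Qp/Kp) = (8.314 J mol⁻¹ K⁻¹)(750 K) × ln(21.5/4.7)
   = (6.236 kJ/mol)(1.520) = 9.48 kJ/mol
ΔG > 0, so the forward reaction is non-spontaneous (proceeds in reverse).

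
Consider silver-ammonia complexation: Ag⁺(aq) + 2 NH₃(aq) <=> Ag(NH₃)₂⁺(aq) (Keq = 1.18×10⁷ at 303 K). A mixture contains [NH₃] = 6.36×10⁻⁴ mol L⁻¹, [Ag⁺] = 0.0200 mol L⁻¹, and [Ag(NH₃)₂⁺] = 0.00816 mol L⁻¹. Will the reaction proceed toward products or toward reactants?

to the right

Q = [Ag(NH₃)₂⁺] / ([Ag⁺]·[NH₃]²) = (0.00816) / ((0.0200)·(6.36×10⁻⁴)²) = 1.01×10⁶
Q = 1.01×10⁶ < Keq = 1.18×10⁷, so the forward reaction proceeds.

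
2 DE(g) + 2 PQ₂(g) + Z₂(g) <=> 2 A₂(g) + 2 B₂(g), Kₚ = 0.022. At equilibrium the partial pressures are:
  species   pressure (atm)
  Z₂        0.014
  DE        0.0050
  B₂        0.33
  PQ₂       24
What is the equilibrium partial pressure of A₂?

P(A₂) = 0.0064 atm

At equilibrium, Kₚ = P(A₂)²·P(B₂)² / (P(DE)²·P(PQ₂)²·P(Z₂)) = 0.022.
(P(A₂))²·(0.33)² / ((0.0050)²·(24)²·(0.014)) = 0.022
P(A₂)² = 4.07e-5 ⇒ P(A₂) = 0.0064 atm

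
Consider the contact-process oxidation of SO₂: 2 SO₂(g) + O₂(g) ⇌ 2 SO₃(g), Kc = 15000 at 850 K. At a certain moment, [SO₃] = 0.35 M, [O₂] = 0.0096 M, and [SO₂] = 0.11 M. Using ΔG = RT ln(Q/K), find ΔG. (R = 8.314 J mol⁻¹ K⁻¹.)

Qc = [SO₃]² / ([SO₂]²·[O₂]) = (0.35)² / ((0.11)²·(0.0096)) = 1050
ΔG = RT ln(Qc/Kc) = (8.314 J mol⁻¹ K⁻¹)(850 K) × ln(1050/15000)
   = (7.067 kJ/mol)(-2.659) = -18.8 kJ/mol
ΔG < 0, so the forward reaction is spontaneous (proceeds forward).

ΔG = -18.8 kJ/mol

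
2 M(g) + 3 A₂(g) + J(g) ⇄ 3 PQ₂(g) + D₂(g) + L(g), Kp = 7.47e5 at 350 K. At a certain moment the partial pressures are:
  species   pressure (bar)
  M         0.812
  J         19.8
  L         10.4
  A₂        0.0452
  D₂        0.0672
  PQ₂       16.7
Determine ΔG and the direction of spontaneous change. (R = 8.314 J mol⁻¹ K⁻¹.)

Qp = P(PQ₂)³·P(D₂)·P(L) / (P(M)²·P(A₂)³·P(J)) = (16.7)³·(0.0672)·(10.4) / ((0.812)²·(0.0452)³·(19.8)) = 2.70e6
ΔG = RT ln(Qp/Kp) = (8.314 J mol⁻¹ K⁻¹)(350 K) × ln(2.70e6/7.47e5)
   = (2.910 kJ/mol)(1.285) = 3.74 kJ/mol
ΔG > 0, so the forward reaction is non-spontaneous (proceeds in reverse).

ΔG = 3.74 kJ/mol; the forward reaction is non-spontaneous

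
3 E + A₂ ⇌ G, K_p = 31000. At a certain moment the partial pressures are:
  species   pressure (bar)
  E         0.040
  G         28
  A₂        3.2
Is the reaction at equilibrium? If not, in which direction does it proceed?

Q_p = P(G) / (P(E)³·P(A₂)) = (28) / ((0.040)³·(3.2)) = 1.4×10⁵
Q_p = 1.4×10⁵ > K_p = 31000, so the reverse reaction proceeds.

to the left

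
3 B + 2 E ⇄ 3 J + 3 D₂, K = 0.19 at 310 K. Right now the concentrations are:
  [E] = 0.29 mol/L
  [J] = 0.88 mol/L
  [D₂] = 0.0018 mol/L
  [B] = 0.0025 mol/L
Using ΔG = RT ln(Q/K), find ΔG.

Q = [J]³·[D₂]³ / ([B]³·[E]²) = (0.88)³·(0.0018)³ / ((0.0025)³·(0.29)²) = 3.02
ΔG = RT ln(Q/K) = (8.314 J mol⁻¹ K⁻¹)(310 K) × ln(3.02/0.19)
   = (2.577 kJ/mol)(2.766) = 7.13 kJ/mol
ΔG > 0, so the forward reaction is non-spontaneous (proceeds in reverse).

ΔG = 7.13 kJ/mol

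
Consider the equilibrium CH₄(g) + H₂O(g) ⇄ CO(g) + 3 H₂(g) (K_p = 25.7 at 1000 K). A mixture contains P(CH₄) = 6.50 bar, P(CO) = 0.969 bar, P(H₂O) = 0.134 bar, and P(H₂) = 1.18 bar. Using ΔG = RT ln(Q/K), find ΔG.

Q_p = P(CO)·P(H₂)³ / (P(CH₄)·P(H₂O)) = (0.969)·(1.18)³ / ((6.50)·(0.134)) = 1.83
ΔG = RT ln(Q_p/K_p) = (8.314 J mol⁻¹ K⁻¹)(1000 K) × ln(1.83/25.7)
   = (8.314 kJ/mol)(-2.642) = -22.0 kJ/mol
ΔG < 0, so the forward reaction is spontaneous (proceeds forward).

ΔG = -22.0 kJ/mol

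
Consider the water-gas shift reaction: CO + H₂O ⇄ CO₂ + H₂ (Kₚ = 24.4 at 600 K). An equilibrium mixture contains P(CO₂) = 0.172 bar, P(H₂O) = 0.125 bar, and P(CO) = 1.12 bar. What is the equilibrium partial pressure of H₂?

P(H₂) = 19.9 bar

At equilibrium, Kₚ = P(CO₂)·P(H₂) / (P(CO)·P(H₂O)) = 24.4.
(0.172)·(P(H₂)) / ((1.12)·(0.125)) = 24.4
P(H₂) = 19.9 bar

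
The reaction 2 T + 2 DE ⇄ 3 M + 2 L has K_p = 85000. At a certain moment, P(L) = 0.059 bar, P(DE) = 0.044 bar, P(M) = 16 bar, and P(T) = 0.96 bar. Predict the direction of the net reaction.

toward products

Q_p = P(M)³·P(L)² / (P(T)²·P(DE)²) = (16)³·(0.059)² / ((0.96)²·(0.044)²) = 8000
Q_p = 8000 < K_p = 85000, so the forward reaction proceeds.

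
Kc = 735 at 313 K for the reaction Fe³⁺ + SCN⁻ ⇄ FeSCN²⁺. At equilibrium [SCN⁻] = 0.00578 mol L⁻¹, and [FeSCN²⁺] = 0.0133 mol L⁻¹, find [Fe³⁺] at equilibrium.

[Fe³⁺] = 0.00313 mol L⁻¹

At equilibrium, Kc = [FeSCN²⁺] / ([Fe³⁺]·[SCN⁻]) = 735.
(0.0133) / (([Fe³⁺])·(0.00578)) = 735
[Fe³⁺] = 0.00313 mol L⁻¹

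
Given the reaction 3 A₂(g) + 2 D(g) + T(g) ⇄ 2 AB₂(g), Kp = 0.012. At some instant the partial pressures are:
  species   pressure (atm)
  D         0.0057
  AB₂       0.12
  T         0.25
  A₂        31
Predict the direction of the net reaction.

in the reverse direction

Qp = P(AB₂)² / (P(A₂)³·P(D)²·P(T)) = (0.12)² / ((31)³·(0.0057)²·(0.25)) = 0.060
Qp = 0.060 > Kp = 0.012, so the reverse reaction proceeds.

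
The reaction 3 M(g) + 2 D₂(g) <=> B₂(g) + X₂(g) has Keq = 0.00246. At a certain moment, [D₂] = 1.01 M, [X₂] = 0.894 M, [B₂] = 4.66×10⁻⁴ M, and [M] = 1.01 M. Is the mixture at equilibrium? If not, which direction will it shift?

Q = [B₂]·[X₂] / ([M]³·[D₂]²) = (4.66×10⁻⁴)·(0.894) / ((1.01)³·(1.01)²) = 3.96×10⁻⁴
Q = 3.96×10⁻⁴ < Keq = 0.00246: net forward reaction.

no; Q < K, reaction proceeds forward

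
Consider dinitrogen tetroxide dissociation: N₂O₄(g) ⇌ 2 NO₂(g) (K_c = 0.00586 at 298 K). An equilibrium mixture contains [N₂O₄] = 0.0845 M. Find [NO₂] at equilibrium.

At equilibrium, K_c = [NO₂]² / [N₂O₄] = 0.00586.
([NO₂])² / (0.0845) = 0.00586
[NO₂]² = 4.95×10⁻⁴ ⇒ [NO₂] = 0.0223 M

[NO₂] = 0.0223 M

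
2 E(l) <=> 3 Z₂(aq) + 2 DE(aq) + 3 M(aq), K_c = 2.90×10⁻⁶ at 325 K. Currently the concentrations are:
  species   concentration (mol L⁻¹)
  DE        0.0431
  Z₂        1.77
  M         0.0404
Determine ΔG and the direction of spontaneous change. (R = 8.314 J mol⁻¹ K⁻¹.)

(E is a pure liquid — omitted from Q_c.)
Q_c = [Z₂]³·[DE]²·[M]³ = (1.77)³·(0.0431)²·(0.0404)³ = 6.79×10⁻⁷
ΔG = RT ln(Q_c/K_c) = (8.314 J mol⁻¹ K⁻¹)(325 K) × ln(6.79×10⁻⁷/2.90×10⁻⁶)
   = (2.702 kJ/mol)(-1.452) = -3.92 kJ/mol
ΔG < 0, so the forward reaction is spontaneous (proceeds forward).

ΔG = -3.92 kJ/mol; the forward reaction is spontaneous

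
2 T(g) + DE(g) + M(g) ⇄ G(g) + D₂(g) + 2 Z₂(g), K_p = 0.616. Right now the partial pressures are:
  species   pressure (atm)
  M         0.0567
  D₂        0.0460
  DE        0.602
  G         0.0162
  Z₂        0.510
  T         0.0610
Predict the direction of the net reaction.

Q_p = P(G)·P(D₂)·P(Z₂)² / (P(T)²·P(DE)·P(M)) = (0.0162)·(0.0460)·(0.510)² / ((0.0610)²·(0.602)·(0.0567)) = 1.53
Q_p = 1.53 > K_p = 0.616, so the reverse reaction proceeds.

to the left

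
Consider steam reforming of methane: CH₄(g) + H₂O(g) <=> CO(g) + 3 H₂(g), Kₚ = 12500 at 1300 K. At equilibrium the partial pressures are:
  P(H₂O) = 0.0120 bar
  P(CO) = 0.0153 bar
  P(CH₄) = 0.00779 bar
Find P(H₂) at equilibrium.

P(H₂) = 4.24 bar

At equilibrium, Kₚ = P(CO)·P(H₂)³ / (P(CH₄)·P(H₂O)) = 12500.
(0.0153)·(P(H₂))³ / ((0.00779)·(0.0120)) = 12500
P(H₂)³ = 76.4 ⇒ P(H₂) = 4.24 bar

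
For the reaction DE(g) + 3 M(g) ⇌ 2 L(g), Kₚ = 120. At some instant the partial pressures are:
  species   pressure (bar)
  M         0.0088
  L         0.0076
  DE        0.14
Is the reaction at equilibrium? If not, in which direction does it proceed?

Qₚ = P(L)² / (P(DE)·P(M)³) = (0.0076)² / ((0.14)·(0.0088)³) = 610
Qₚ = 610 > Kₚ = 120, so the reverse reaction proceeds.

in the reverse direction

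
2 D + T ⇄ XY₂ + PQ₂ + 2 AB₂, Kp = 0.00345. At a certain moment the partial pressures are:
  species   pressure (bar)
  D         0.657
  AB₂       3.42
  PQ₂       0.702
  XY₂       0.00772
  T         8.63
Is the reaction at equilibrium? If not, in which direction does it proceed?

reverse (toward reactants)

Qp = P(XY₂)·P(PQ₂)·P(AB₂)² / (P(D)²·P(T)) = (0.00772)·(0.702)·(3.42)² / ((0.657)²·(8.63)) = 0.0170
Qp = 0.0170 > Kp = 0.00345, so the reverse reaction proceeds.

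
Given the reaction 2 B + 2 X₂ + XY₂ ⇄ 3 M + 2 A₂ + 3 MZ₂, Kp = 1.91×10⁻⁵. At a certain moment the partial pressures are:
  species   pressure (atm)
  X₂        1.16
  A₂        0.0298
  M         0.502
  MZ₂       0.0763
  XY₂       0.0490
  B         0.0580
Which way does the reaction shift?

Qp = P(M)³·P(A₂)²·P(MZ₂)³ / (P(B)²·P(X₂)²·P(XY₂)) = (0.502)³·(0.0298)²·(0.0763)³ / ((0.0580)²·(1.16)²·(0.0490)) = 2.25×10⁻⁴
Qp = 2.25×10⁻⁴ > Kp = 1.91×10⁻⁵, so the reverse reaction proceeds.

reverse (toward reactants)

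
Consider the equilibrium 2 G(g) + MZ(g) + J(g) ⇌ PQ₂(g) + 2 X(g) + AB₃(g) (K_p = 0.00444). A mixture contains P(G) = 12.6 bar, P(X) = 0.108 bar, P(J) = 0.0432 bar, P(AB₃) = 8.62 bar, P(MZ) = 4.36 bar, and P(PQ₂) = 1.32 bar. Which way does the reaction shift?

Q_p = P(PQ₂)·P(X)²·P(AB₃) / (P(G)²·P(MZ)·P(J)) = (1.32)·(0.108)²·(8.62) / ((12.6)²·(4.36)·(0.0432)) = 0.00444
Q_p = 0.00444 = K_p, so the system is already at equilibrium.

at equilibrium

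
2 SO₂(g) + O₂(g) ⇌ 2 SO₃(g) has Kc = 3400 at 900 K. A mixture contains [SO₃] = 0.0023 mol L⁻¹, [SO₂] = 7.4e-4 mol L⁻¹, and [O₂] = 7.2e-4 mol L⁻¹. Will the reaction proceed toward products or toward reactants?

Qc = [SO₃]² / ([SO₂]²·[O₂]) = (0.0023)² / ((7.4e-4)²·(7.2e-4)) = 13000
Qc = 13000 > Kc = 3400, so the reverse reaction proceeds.

toward reactants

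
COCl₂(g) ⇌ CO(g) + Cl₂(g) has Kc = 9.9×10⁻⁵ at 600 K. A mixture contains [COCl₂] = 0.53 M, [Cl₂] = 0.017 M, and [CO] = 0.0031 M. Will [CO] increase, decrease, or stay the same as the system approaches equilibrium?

Qc = [CO]·[Cl₂] / [COCl₂] = (0.0031)·(0.017) / (0.53) = 9.9×10⁻⁵
Qc = 9.9×10⁻⁵ = Kc; the system is at equilibrium.

stay the same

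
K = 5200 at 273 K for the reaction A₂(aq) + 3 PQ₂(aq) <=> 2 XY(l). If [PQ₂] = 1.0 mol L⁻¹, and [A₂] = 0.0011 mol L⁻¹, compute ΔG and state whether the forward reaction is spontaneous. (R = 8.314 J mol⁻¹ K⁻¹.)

ΔG = -3.96 kJ/mol; the forward reaction is spontaneous

(XY is a pure liquid — omitted from Q.)
Q = 1 / ([A₂]·[PQ₂]³) = 1 / ((0.0011)·(1.0)³) = 909
ΔG = RT ln(Q/K) = (8.314 J mol⁻¹ K⁻¹)(273 K) × ln(909/5200)
   = (2.270 kJ/mol)(-1.744) = -3.96 kJ/mol
ΔG < 0, so the forward reaction is spontaneous (proceeds forward).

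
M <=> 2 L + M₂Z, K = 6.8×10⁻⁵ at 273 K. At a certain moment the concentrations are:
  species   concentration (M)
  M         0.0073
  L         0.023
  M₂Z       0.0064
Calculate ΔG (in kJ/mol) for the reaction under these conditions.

ΔG = 4.36 kJ/mol

Q = [L]²·[M₂Z] / [M] = (0.023)²·(0.0064) / (0.0073) = 4.64×10⁻⁴
ΔG = RT ln(Q/K) = (8.314 J mol⁻¹ K⁻¹)(273 K) × ln(4.64×10⁻⁴/6.8×10⁻⁵)
   = (2.270 kJ/mol)(1.920) = 4.36 kJ/mol
ΔG > 0, so the forward reaction is non-spontaneous (proceeds in reverse).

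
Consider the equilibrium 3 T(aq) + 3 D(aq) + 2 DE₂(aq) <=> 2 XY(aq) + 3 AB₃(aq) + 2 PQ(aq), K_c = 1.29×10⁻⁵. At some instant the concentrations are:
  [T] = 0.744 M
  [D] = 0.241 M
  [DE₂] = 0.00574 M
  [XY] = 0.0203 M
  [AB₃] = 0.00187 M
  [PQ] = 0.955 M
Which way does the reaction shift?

at equilibrium

Q_c = [XY]²·[AB₃]³·[PQ]² / ([T]³·[D]³·[DE₂]²) = (0.0203)²·(0.00187)³·(0.955)² / ((0.744)³·(0.241)³·(0.00574)²) = 1.29×10⁻⁵
Q_c = 1.29×10⁻⁵ = K_c, so the system is already at equilibrium.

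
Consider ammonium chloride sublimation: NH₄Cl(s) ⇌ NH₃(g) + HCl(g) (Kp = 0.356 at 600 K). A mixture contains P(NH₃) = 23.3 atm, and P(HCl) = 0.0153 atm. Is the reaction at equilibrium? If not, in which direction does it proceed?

neither direction; the system is at equilibrium

(NH₄Cl is a pure solid — omitted from Qp.)
Qp = P(NH₃)·P(HCl) = (23.3)·(0.0153) = 0.356
Qp = 0.356 = Kp, so the system is already at equilibrium.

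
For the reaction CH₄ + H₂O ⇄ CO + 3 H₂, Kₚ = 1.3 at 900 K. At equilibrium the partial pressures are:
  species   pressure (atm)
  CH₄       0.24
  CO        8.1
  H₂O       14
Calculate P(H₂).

P(H₂) = 0.81 atm

At equilibrium, Kₚ = P(CO)·P(H₂)³ / (P(CH₄)·P(H₂O)) = 1.3.
(8.1)·(P(H₂))³ / ((0.24)·(14)) = 1.3
P(H₂)³ = 0.539 ⇒ P(H₂) = 0.81 atm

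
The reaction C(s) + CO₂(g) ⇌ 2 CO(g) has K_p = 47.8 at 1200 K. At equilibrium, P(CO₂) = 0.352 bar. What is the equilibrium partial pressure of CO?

P(CO) = 4.10 bar

(C is a pure solid — omitted from K_p.)
At equilibrium, K_p = P(CO)² / P(CO₂) = 47.8.
(P(CO))² / (0.352) = 47.8
P(CO)² = 16.8 ⇒ P(CO) = 4.10 bar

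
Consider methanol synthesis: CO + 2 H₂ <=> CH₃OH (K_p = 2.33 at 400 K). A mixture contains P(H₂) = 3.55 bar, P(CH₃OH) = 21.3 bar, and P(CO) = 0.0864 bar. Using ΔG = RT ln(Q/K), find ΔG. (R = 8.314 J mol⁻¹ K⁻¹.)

ΔG = 7.08 kJ/mol

Q_p = P(CH₃OH) / (P(CO)·P(H₂)²) = (21.3) / ((0.0864)·(3.55)²) = 19.6
ΔG = RT ln(Q_p/K_p) = (8.314 J mol⁻¹ K⁻¹)(400 K) × ln(19.6/2.33)
   = (3.326 kJ/mol)(2.130) = 7.08 kJ/mol
ΔG > 0, so the forward reaction is non-spontaneous (proceeds in reverse).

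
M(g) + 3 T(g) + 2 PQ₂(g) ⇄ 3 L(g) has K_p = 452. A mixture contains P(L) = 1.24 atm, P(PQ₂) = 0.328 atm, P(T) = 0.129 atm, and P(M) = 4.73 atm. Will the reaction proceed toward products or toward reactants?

Q_p = P(L)³ / (P(M)·P(T)³·P(PQ₂)²) = (1.24)³ / ((4.73)·(0.129)³·(0.328)²) = 1750
Q_p = 1750 > K_p = 452, so the reverse reaction proceeds.

reverse (toward reactants)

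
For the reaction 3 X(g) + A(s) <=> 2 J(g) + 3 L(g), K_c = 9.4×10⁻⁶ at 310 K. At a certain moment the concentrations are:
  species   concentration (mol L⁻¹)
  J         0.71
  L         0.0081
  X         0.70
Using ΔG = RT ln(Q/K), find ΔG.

(A is a pure solid — omitted from Q_c.)
Q_c = [J]²·[L]³ / [X]³ = (0.71)²·(0.0081)³ / (0.70)³ = 7.81×10⁻⁷
ΔG = RT ln(Q_c/K_c) = (8.314 J mol⁻¹ K⁻¹)(310 K) × ln(7.81×10⁻⁷/9.4×10⁻⁶)
   = (2.577 kJ/mol)(-2.488) = -6.41 kJ/mol
ΔG < 0, so the forward reaction is spontaneous (proceeds forward).

ΔG = -6.41 kJ/mol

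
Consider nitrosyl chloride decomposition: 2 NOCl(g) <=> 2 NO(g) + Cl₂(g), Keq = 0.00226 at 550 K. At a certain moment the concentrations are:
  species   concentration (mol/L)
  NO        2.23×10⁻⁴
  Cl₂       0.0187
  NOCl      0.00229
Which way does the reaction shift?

in the forward direction

Q = [NO]²·[Cl₂] / [NOCl]² = (2.23×10⁻⁴)²·(0.0187) / (0.00229)² = 1.77×10⁻⁴
Q = 1.77×10⁻⁴ < Keq = 0.00226, so the forward reaction proceeds.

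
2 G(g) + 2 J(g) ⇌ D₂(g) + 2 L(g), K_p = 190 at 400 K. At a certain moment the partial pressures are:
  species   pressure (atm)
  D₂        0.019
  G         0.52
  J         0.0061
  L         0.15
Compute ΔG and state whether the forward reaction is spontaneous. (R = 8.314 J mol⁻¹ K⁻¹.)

ΔG = -4.98 kJ/mol; the forward reaction is spontaneous

Q_p = P(D₂)·P(L)² / (P(G)²·P(J)²) = (0.019)·(0.15)² / ((0.52)²·(0.0061)²) = 42.5
ΔG = RT ln(Q_p/K_p) = (8.314 J mol⁻¹ K⁻¹)(400 K) × ln(42.5/190)
   = (3.326 kJ/mol)(-1.498) = -4.98 kJ/mol
ΔG < 0, so the forward reaction is spontaneous (proceeds forward).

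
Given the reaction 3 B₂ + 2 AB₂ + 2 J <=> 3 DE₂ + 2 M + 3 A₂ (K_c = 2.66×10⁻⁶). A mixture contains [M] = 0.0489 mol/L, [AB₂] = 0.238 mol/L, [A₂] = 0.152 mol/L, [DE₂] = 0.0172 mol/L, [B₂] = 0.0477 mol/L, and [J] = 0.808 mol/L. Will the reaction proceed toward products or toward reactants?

toward reactants

Q_c = [DE₂]³·[M]²·[A₂]³ / ([B₂]³·[AB₂]²·[J]²) = (0.0172)³·(0.0489)²·(0.152)³ / ((0.0477)³·(0.238)²·(0.808)²) = 1.06×10⁻⁵
Q_c = 1.06×10⁻⁵ > K_c = 2.66×10⁻⁶, so the reverse reaction proceeds.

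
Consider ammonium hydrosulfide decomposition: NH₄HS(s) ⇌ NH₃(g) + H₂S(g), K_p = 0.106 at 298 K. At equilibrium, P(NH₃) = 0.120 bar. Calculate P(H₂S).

(NH₄HS is a pure solid — omitted from K_p.)
At equilibrium, K_p = P(NH₃)·P(H₂S) = 0.106.
(0.120)·(P(H₂S)) = 0.106
P(H₂S) = 0.883 bar

P(H₂S) = 0.883 bar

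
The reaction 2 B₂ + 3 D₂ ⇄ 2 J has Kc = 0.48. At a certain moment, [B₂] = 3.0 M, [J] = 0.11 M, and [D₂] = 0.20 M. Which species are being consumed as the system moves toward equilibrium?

Qc = [J]² / ([B₂]²·[D₂]³) = (0.11)² / ((3.0)²·(0.20)³) = 0.17
Qc = 0.17 < Kc = 0.48: net forward reaction.

B₂, D₂ (reactants)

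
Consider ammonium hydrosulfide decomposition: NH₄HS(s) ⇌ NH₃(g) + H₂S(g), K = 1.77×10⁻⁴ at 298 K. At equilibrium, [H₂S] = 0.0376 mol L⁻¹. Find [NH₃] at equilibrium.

[NH₃] = 0.00471 mol L⁻¹

(NH₄HS is a pure solid — omitted from K.)
At equilibrium, K = [NH₃]·[H₂S] = 1.77×10⁻⁴.
([NH₃])·(0.0376) = 1.77×10⁻⁴
[NH₃] = 0.00471 mol L⁻¹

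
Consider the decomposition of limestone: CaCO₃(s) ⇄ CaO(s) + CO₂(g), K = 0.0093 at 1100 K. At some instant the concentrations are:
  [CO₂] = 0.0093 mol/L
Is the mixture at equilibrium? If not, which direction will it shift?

(CaCO₃, CaO are pure solids — omitted from Q.)
Q = [CO₂] = 0.0093
Q = 0.0093 = K; the system is at equilibrium.

yes, at equilibrium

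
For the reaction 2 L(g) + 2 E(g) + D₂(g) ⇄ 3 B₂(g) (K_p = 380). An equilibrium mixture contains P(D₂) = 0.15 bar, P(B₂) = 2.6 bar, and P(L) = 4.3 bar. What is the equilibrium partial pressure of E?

P(E) = 0.13 bar

At equilibrium, K_p = P(B₂)³ / (P(L)²·P(E)²·P(D₂)) = 380.
(2.6)³ / ((4.3)²·(P(E))²·(0.15)) = 380
P(E)² = 0.0167 ⇒ P(E) = 0.13 bar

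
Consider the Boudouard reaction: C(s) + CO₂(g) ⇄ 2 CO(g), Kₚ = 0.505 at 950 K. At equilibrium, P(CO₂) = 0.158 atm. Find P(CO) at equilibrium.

P(CO) = 0.282 atm

(C is a pure solid — omitted from Kₚ.)
At equilibrium, Kₚ = P(CO)² / P(CO₂) = 0.505.
(P(CO))² / (0.158) = 0.505
P(CO)² = 0.0798 ⇒ P(CO) = 0.282 atm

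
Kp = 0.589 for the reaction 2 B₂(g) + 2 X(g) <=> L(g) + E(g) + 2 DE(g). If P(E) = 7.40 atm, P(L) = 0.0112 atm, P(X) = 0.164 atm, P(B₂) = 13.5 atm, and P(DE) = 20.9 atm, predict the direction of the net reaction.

reverse (toward reactants)

Qp = P(L)·P(E)·P(DE)² / (P(B₂)²·P(X)²) = (0.0112)·(7.40)·(20.9)² / ((13.5)²·(0.164)²) = 7.39
Qp = 7.39 > Kp = 0.589, so the reverse reaction proceeds.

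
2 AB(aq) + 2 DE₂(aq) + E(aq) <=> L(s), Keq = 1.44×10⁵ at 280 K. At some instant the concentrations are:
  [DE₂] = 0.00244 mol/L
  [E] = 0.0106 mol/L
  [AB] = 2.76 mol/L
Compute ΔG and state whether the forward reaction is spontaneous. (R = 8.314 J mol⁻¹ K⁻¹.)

ΔG = 6.22 kJ/mol; the forward reaction is non-spontaneous

(L is a pure solid — omitted from Q.)
Q = 1 / ([AB]²·[DE₂]²·[E]) = 1 / ((2.76)²·(0.00244)²·(0.0106)) = 2.08×10⁶
ΔG = RT ln(Q/Keq) = (8.314 J mol⁻¹ K⁻¹)(280 K) × ln(2.08×10⁶/1.44×10⁵)
   = (2.328 kJ/mol)(2.670) = 6.22 kJ/mol
ΔG > 0, so the forward reaction is non-spontaneous (proceeds in reverse).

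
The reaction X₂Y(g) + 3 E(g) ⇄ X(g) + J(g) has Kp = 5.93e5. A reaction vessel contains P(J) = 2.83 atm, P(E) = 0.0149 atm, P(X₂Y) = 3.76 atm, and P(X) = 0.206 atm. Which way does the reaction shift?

Qp = P(X)·P(J) / (P(X₂Y)·P(E)³) = (0.206)·(2.83) / ((3.76)·(0.0149)³) = 46900
Qp = 46900 < Kp = 5.93e5, so the forward reaction proceeds.

toward products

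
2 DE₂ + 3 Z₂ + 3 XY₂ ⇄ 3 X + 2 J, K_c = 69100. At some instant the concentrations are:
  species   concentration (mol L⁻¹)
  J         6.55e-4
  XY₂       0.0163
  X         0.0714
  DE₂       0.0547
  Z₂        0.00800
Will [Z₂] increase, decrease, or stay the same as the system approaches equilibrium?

Q_c = [X]³·[J]² / ([DE₂]²·[Z₂]³·[XY₂]³) = (0.0714)³·(6.55e-4)² / ((0.0547)²·(0.00800)³·(0.0163)³) = 23500
Q_c = 23500 < K_c = 69100: net forward reaction.
Z₂ is a reactant, so it decreases.

decrease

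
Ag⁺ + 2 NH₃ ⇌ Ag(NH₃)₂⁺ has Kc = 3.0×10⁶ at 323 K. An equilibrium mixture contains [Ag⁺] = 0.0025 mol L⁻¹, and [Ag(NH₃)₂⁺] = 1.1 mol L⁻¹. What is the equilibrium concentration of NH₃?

[NH₃] = 0.012 mol L⁻¹

At equilibrium, Kc = [Ag(NH₃)₂⁺] / ([Ag⁺]·[NH₃]²) = 3.0×10⁶.
(1.1) / ((0.0025)·([NH₃])²) = 3.0×10⁶
[NH₃]² = 1.47×10⁻⁴ ⇒ [NH₃] = 0.012 mol L⁻¹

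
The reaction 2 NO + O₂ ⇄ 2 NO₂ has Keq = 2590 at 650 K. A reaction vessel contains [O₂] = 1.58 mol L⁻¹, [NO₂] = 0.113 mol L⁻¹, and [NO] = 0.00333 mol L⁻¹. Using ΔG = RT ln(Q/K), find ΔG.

Q = [NO₂]² / ([NO]²·[O₂]) = (0.113)² / ((0.00333)²·(1.58)) = 729
ΔG = RT ln(Q/Keq) = (8.314 J mol⁻¹ K⁻¹)(650 K) × ln(729/2590)
   = (5.404 kJ/mol)(-1.268) = -6.85 kJ/mol
ΔG < 0, so the forward reaction is spontaneous (proceeds forward).

ΔG = -6.85 kJ/mol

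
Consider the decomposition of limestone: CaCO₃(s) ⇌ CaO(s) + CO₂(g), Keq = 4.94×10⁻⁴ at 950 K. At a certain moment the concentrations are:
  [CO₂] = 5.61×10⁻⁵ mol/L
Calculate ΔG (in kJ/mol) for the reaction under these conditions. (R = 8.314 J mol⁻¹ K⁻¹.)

ΔG = -17.2 kJ/mol

(CaCO₃, CaO are pure solids — omitted from Q.)
Q = [CO₂] = 5.61×10⁻⁵
ΔG = RT ln(Q/Keq) = (8.314 J mol⁻¹ K⁻¹)(950 K) × ln(5.61×10⁻⁵/4.94×10⁻⁴)
   = (7.898 kJ/mol)(-2.175) = -17.2 kJ/mol
ΔG < 0, so the forward reaction is spontaneous (proceeds forward).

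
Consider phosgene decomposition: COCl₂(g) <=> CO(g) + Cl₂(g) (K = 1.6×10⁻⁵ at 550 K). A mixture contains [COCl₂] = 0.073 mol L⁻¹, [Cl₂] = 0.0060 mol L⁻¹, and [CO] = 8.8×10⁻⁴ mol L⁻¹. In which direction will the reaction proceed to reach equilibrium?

reverse (toward reactants)

Q = [CO]·[Cl₂] / [COCl₂] = (8.8×10⁻⁴)·(0.0060) / (0.073) = 7.2×10⁻⁵
Q = 7.2×10⁻⁵ > K = 1.6×10⁻⁵, so the reverse reaction proceeds.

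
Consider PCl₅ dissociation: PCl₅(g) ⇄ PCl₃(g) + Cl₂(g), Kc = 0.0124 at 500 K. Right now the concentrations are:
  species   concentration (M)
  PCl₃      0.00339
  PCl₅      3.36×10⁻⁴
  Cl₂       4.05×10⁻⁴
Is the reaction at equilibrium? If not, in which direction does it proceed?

Qc = [PCl₃]·[Cl₂] / [PCl₅] = (0.00339)·(4.05×10⁻⁴) / (3.36×10⁻⁴) = 0.00409
Qc = 0.00409 < Kc = 0.0124, so the forward reaction proceeds.

to the right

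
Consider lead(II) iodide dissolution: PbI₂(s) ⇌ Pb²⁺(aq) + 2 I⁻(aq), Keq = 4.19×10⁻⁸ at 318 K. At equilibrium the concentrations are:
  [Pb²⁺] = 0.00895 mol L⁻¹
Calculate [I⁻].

(PbI₂ is a pure solid — omitted from Keq.)
At equilibrium, Keq = [Pb²⁺]·[I⁻]² = 4.19×10⁻⁸.
(0.00895)·([I⁻])² = 4.19×10⁻⁸
[I⁻]² = 4.68×10⁻⁶ ⇒ [I⁻] = 0.00216 mol L⁻¹

[I⁻] = 0.00216 mol L⁻¹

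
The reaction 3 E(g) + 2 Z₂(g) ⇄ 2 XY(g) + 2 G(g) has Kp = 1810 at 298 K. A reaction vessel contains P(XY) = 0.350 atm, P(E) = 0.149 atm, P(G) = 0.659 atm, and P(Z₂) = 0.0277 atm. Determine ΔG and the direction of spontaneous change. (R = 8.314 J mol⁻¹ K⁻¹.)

Qp = P(XY)²·P(G)² / (P(E)³·P(Z₂)²) = (0.350)²·(0.659)² / ((0.149)³·(0.0277)²) = 21000
ΔG = RT ln(Qp/Kp) = (8.314 J mol⁻¹ K⁻¹)(298 K) × ln(21000/1810)
   = (2.478 kJ/mol)(2.451) = 6.07 kJ/mol
ΔG > 0, so the forward reaction is non-spontaneous (proceeds in reverse).

ΔG = 6.07 kJ/mol; the forward reaction is non-spontaneous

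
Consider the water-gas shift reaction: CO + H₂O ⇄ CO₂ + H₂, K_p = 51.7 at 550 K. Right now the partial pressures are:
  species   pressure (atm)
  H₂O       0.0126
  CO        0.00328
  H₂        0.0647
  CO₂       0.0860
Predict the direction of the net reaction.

reverse (toward reactants)

Q_p = P(CO₂)·P(H₂) / (P(CO)·P(H₂O)) = (0.0860)·(0.0647) / ((0.00328)·(0.0126)) = 135
Q_p = 135 > K_p = 51.7, so the reverse reaction proceeds.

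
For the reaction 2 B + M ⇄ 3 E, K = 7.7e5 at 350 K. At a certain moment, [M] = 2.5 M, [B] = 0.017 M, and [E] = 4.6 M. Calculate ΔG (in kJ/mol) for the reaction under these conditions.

ΔG = -5.07 kJ/mol

Q = [E]³ / ([B]²·[M]) = (4.6)³ / ((0.017)²·(2.5)) = 1.35e5
ΔG = RT ln(Q/K) = (8.314 J mol⁻¹ K⁻¹)(350 K) × ln(1.35e5/7.7e5)
   = (2.910 kJ/mol)(-1.741) = -5.07 kJ/mol
ΔG < 0, so the forward reaction is spontaneous (proceeds forward).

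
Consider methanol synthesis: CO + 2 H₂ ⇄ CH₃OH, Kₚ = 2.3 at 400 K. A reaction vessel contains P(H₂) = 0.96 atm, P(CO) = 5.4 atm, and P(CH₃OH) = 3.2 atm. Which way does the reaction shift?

Qₚ = P(CH₃OH) / (P(CO)·P(H₂)²) = (3.2) / ((5.4)·(0.96)²) = 0.64
Qₚ = 0.64 < Kₚ = 2.3, so the forward reaction proceeds.

in the forward direction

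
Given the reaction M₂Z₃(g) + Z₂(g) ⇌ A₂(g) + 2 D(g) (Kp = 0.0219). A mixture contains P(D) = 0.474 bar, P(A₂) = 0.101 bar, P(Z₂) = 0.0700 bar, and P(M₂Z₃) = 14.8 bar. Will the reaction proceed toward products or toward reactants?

Qp = P(A₂)·P(D)² / (P(M₂Z₃)·P(Z₂)) = (0.101)·(0.474)² / ((14.8)·(0.0700)) = 0.0219
Qp = 0.0219 = Kp, so the system is already at equilibrium.

at equilibrium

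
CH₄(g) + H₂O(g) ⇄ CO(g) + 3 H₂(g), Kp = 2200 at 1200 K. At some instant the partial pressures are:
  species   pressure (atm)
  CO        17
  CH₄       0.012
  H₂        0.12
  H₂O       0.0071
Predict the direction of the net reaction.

to the right

Qp = P(CO)·P(H₂)³ / (P(CH₄)·P(H₂O)) = (17)·(0.12)³ / ((0.012)·(0.0071)) = 340
Qp = 340 < Kp = 2200, so the forward reaction proceeds.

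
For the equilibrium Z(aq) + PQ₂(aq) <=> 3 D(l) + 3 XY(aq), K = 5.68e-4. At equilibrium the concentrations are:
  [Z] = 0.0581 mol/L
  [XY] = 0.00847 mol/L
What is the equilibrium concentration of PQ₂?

[PQ₂] = 0.0184 mol/L

(D is a pure liquid — omitted from K.)
At equilibrium, K = [XY]³ / ([Z]·[PQ₂]) = 5.68e-4.
(0.00847)³ / ((0.0581)·([PQ₂])) = 5.68e-4
[PQ₂] = 0.0184 mol/L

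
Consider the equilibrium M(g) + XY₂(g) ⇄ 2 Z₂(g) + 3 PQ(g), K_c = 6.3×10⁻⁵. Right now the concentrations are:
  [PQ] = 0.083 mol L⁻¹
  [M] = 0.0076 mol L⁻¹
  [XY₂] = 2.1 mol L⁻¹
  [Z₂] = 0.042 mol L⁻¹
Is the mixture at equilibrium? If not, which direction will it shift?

Q_c = [Z₂]²·[PQ]³ / ([M]·[XY₂]) = (0.042)²·(0.083)³ / ((0.0076)·(2.1)) = 6.3×10⁻⁵
Q_c = 6.3×10⁻⁵ = K_c; the system is at equilibrium.

yes, at equilibrium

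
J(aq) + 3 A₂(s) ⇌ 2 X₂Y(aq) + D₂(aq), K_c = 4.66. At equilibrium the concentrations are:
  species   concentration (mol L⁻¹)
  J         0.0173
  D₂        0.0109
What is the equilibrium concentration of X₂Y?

(A₂ is a pure solid — omitted from K_c.)
At equilibrium, K_c = [X₂Y]²·[D₂] / [J] = 4.66.
([X₂Y])²·(0.0109) / (0.0173) = 4.66
[X₂Y]² = 7.40 ⇒ [X₂Y] = 2.72 mol L⁻¹

[X₂Y] = 2.72 mol L⁻¹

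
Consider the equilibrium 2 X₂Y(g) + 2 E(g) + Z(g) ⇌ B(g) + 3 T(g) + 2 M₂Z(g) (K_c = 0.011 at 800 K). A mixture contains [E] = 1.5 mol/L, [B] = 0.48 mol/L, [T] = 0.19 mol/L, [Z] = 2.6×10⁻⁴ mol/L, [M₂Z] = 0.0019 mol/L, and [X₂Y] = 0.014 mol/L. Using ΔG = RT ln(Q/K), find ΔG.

ΔG = 14.9 kJ/mol

Q_c = [B]·[T]³·[M₂Z]² / ([X₂Y]²·[E]²·[Z]) = (0.48)·(0.19)³·(0.0019)² / ((0.014)²·(1.5)²·(2.6×10⁻⁴)) = 0.104
ΔG = RT ln(Q_c/K_c) = (8.314 J mol⁻¹ K⁻¹)(800 K) × ln(0.104/0.011)
   = (6.651 kJ/mol)(2.246) = 14.9 kJ/mol
ΔG > 0, so the forward reaction is non-spontaneous (proceeds in reverse).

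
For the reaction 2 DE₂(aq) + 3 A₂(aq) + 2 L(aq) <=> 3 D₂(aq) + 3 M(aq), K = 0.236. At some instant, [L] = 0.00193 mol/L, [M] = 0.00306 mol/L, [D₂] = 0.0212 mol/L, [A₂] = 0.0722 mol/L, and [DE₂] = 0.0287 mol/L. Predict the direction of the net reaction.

Q = [D₂]³·[M]³ / ([DE₂]²·[A₂]³·[L]²) = (0.0212)³·(0.00306)³ / ((0.0287)²·(0.0722)³·(0.00193)²) = 0.236
Q = 0.236 = K, so the system is already at equilibrium.

at equilibrium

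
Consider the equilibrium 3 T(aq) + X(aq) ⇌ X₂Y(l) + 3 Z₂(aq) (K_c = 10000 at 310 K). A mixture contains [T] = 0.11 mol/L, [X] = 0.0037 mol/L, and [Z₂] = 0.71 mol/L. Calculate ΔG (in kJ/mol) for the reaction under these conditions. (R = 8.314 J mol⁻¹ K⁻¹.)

(X₂Y is a pure liquid — omitted from Q_c.)
Q_c = [Z₂]³ / ([T]³·[X]) = (0.71)³ / ((0.11)³·(0.0037)) = 72700
ΔG = RT ln(Q_c/K_c) = (8.314 J mol⁻¹ K⁻¹)(310 K) × ln(72700/10000)
   = (2.577 kJ/mol)(1.984) = 5.11 kJ/mol
ΔG > 0, so the forward reaction is non-spontaneous (proceeds in reverse).

ΔG = 5.11 kJ/mol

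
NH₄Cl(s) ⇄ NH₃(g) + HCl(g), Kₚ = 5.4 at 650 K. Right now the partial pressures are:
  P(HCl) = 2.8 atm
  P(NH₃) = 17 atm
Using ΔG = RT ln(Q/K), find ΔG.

(NH₄Cl is a pure solid — omitted from Qₚ.)
Qₚ = P(NH₃)·P(HCl) = (17)·(2.8) = 47.6
ΔG = RT ln(Qₚ/Kₚ) = (8.314 J mol⁻¹ K⁻¹)(650 K) × ln(47.6/5.4)
   = (5.404 kJ/mol)(2.176) = 11.8 kJ/mol
ΔG > 0, so the forward reaction is non-spontaneous (proceeds in reverse).

ΔG = 11.8 kJ/mol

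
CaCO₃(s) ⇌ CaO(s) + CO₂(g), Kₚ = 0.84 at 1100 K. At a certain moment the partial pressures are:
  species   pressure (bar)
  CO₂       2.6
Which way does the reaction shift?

to the left

(CaCO₃, CaO are pure solids — omitted from Qₚ.)
Qₚ = P(CO₂) = 2.6
Qₚ = 2.6 > Kₚ = 0.84, so the reverse reaction proceeds.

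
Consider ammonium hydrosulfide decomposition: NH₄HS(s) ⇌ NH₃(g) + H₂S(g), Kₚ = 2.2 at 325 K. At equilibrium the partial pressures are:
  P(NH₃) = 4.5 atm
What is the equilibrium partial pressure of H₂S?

(NH₄HS is a pure solid — omitted from Kₚ.)
At equilibrium, Kₚ = P(NH₃)·P(H₂S) = 2.2.
(4.5)·(P(H₂S)) = 2.2
P(H₂S) = 0.489 = 0.49 atm

P(H₂S) = 0.49 atm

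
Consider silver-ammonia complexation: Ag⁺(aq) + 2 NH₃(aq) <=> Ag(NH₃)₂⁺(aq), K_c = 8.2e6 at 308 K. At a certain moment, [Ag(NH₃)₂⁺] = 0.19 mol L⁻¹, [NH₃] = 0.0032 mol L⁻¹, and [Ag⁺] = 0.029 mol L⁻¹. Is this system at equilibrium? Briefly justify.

Q_c = [Ag(NH₃)₂⁺] / ([Ag⁺]·[NH₃]²) = (0.19) / ((0.029)·(0.0032)²) = 6.4e5
Q_c = 6.4e5 < K_c = 8.2e6: net forward reaction.

no; Q < K, reaction proceeds forward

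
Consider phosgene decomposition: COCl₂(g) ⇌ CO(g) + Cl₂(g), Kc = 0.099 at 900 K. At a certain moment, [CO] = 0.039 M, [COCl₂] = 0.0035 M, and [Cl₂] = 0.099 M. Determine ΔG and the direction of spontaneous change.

ΔG = 18.0 kJ/mol; the forward reaction is non-spontaneous

Qc = [CO]·[Cl₂] / [COCl₂] = (0.039)·(0.099) / (0.0035) = 1.10
ΔG = RT ln(Qc/Kc) = (8.314 J mol⁻¹ K⁻¹)(900 K) × ln(1.10/0.099)
   = (7.483 kJ/mol)(2.408) = 18.0 kJ/mol
ΔG > 0, so the forward reaction is non-spontaneous (proceeds in reverse).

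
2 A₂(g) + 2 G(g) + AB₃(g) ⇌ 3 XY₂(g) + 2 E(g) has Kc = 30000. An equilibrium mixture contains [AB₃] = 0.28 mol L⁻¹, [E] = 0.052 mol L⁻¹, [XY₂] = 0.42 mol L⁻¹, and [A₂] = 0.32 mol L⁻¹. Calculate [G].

[G] = 4.8×10⁻⁴ mol L⁻¹

At equilibrium, Kc = [XY₂]³·[E]² / ([A₂]²·[G]²·[AB₃]) = 30000.
(0.42)³·(0.052)² / ((0.32)²·([G])²·(0.28)) = 30000
[G]² = 2.33×10⁻⁷ ⇒ [G] = 4.8×10⁻⁴ mol L⁻¹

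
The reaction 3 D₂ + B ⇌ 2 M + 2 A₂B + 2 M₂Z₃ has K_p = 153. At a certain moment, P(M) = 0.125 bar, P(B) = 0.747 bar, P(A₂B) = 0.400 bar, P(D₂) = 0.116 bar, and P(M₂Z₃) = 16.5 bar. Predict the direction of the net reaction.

Q_p = P(M)²·P(A₂B)²·P(M₂Z₃)² / (P(D₂)³·P(B)) = (0.125)²·(0.400)²·(16.5)² / ((0.116)³·(0.747)) = 584
Q_p = 584 > K_p = 153, so the reverse reaction proceeds.

toward reactants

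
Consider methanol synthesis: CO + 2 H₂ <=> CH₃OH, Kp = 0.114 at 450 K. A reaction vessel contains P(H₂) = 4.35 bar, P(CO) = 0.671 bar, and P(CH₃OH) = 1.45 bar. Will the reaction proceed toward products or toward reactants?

at equilibrium

Qp = P(CH₃OH) / (P(CO)·P(H₂)²) = (1.45) / ((0.671)·(4.35)²) = 0.114
Qp = 0.114 = Kp, so the system is already at equilibrium.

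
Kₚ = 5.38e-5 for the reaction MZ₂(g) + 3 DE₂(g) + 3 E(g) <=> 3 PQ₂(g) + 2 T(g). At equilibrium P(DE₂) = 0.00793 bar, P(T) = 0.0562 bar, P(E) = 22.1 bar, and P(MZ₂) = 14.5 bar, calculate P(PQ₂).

P(PQ₂) = 0.110 bar

At equilibrium, Kₚ = P(PQ₂)³·P(T)² / (P(MZ₂)·P(DE₂)³·P(E)³) = 5.38e-5.
(P(PQ₂))³·(0.0562)² / ((14.5)·(0.00793)³·(22.1)³) = 5.38e-5
P(PQ₂)³ = 0.00133 ⇒ P(PQ₂) = 0.110 bar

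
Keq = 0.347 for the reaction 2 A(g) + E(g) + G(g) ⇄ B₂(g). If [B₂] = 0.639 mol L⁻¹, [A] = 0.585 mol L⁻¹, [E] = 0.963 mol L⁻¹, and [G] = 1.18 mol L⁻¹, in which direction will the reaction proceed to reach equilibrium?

reverse (toward reactants)

Q = [B₂] / ([A]²·[E]·[G]) = (0.639) / ((0.585)²·(0.963)·(1.18)) = 1.64
Q = 1.64 > Keq = 0.347, so the reverse reaction proceeds.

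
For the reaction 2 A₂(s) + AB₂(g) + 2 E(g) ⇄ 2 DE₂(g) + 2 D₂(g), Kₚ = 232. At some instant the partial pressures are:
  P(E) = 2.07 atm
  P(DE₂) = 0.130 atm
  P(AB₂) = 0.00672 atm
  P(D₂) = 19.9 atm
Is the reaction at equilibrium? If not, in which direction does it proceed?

(A₂ is a pure solid — omitted from Qₚ.)
Qₚ = P(DE₂)²·P(D₂)² / (P(AB₂)·P(E)²) = (0.130)²·(19.9)² / ((0.00672)·(2.07)²) = 232
Qₚ = 232 = Kₚ, so the system is already at equilibrium.

at equilibrium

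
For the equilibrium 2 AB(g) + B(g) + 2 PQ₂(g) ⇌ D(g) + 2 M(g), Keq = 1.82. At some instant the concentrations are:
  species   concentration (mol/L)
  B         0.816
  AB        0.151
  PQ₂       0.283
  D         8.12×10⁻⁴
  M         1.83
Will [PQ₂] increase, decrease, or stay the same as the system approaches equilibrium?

Q = [D]·[M]² / ([AB]²·[B]·[PQ₂]²) = (8.12×10⁻⁴)·(1.83)² / ((0.151)²·(0.816)·(0.283)²) = 1.82
Q = 1.82 = Keq; the system is at equilibrium.

stay the same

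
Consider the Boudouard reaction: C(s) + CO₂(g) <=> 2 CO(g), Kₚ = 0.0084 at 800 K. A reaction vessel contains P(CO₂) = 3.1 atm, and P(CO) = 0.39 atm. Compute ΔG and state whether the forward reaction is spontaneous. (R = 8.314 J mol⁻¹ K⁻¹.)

(C is a pure solid — omitted from Qₚ.)
Qₚ = P(CO)² / P(CO₂) = (0.39)² / (3.1) = 0.0491
ΔG = RT ln(Qₚ/Kₚ) = (8.314 J mol⁻¹ K⁻¹)(800 K) × ln(0.0491/0.0084)
   = (6.651 kJ/mol)(1.766) = 11.7 kJ/mol
ΔG > 0, so the forward reaction is non-spontaneous (proceeds in reverse).

ΔG = 11.7 kJ/mol; the forward reaction is non-spontaneous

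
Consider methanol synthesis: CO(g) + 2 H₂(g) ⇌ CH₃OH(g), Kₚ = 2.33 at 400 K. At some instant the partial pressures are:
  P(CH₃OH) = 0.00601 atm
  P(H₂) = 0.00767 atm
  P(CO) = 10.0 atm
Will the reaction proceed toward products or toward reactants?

Qₚ = P(CH₃OH) / (P(CO)·P(H₂)²) = (0.00601) / ((10.0)·(0.00767)²) = 10.2
Qₚ = 10.2 > Kₚ = 2.33, so the reverse reaction proceeds.

in the reverse direction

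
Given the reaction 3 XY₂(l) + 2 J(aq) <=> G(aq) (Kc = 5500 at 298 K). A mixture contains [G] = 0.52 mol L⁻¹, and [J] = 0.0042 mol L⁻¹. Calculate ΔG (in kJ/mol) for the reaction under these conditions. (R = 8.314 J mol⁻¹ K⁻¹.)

ΔG = 4.16 kJ/mol

(XY₂ is a pure liquid — omitted from Qc.)
Qc = [G] / [J]² = (0.52) / (0.0042)² = 29500
ΔG = RT ln(Qc/Kc) = (8.314 J mol⁻¹ K⁻¹)(298 K) × ln(29500/5500)
   = (2.478 kJ/mol)(1.680) = 4.16 kJ/mol
ΔG > 0, so the forward reaction is non-spontaneous (proceeds in reverse).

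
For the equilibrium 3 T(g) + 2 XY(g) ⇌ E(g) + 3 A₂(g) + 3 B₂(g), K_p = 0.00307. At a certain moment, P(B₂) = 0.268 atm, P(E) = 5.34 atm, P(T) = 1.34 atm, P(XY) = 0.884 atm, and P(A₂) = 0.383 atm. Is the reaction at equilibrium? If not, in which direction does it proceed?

no net change (already at equilibrium)

Q_p = P(E)·P(A₂)³·P(B₂)³ / (P(T)³·P(XY)²) = (5.34)·(0.383)³·(0.268)³ / ((1.34)³·(0.884)²) = 0.00307
Q_p = 0.00307 = K_p, so the system is already at equilibrium.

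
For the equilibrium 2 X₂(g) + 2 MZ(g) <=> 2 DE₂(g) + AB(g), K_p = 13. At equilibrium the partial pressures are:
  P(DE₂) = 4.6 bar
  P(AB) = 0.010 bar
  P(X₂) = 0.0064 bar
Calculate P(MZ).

At equilibrium, K_p = P(DE₂)²·P(AB) / (P(X₂)²·P(MZ)²) = 13.
(4.6)²·(0.010) / ((0.0064)²·(P(MZ))²) = 13
P(MZ)² = 397 ⇒ P(MZ) = 20 bar

P(MZ) = 20 bar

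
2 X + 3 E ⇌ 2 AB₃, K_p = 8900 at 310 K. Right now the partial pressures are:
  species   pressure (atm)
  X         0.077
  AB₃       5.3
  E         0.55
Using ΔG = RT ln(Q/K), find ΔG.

Q_p = P(AB₃)² / (P(X)²·P(E)³) = (5.3)² / ((0.077)²·(0.55)³) = 28500
ΔG = RT ln(Q_p/K_p) = (8.314 J mol⁻¹ K⁻¹)(310 K) × ln(28500/8900)
   = (2.577 kJ/mol)(1.164) = 3.00 kJ/mol
ΔG > 0, so the forward reaction is non-spontaneous (proceeds in reverse).

ΔG = 3.00 kJ/mol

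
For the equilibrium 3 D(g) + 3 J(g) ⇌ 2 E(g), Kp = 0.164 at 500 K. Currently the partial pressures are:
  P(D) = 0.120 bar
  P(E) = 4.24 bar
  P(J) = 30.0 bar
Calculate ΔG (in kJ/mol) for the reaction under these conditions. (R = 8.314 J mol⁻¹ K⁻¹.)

ΔG = 3.55 kJ/mol

Qp = P(E)² / (P(D)³·P(J)³) = (4.24)² / ((0.120)³·(30.0)³) = 0.385
ΔG = RT ln(Qp/Kp) = (8.314 J mol⁻¹ K⁻¹)(500 K) × ln(0.385/0.164)
   = (4.157 kJ/mol)(0.8534) = 3.55 kJ/mol
ΔG > 0, so the forward reaction is non-spontaneous (proceeds in reverse).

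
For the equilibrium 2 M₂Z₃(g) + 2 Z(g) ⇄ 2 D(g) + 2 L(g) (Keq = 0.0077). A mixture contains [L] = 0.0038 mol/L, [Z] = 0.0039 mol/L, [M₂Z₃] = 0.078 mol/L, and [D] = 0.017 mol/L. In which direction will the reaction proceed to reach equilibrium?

Q = [D]²·[L]² / ([M₂Z₃]²·[Z]²) = (0.017)²·(0.0038)² / ((0.078)²·(0.0039)²) = 0.045
Q = 0.045 > Keq = 0.0077, so the reverse reaction proceeds.

reverse (toward reactants)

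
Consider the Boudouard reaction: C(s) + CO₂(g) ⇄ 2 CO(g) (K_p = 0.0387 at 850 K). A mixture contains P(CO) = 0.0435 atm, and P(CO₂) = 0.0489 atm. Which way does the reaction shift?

at equilibrium

(C is a pure solid — omitted from Q_p.)
Q_p = P(CO)² / P(CO₂) = (0.0435)² / (0.0489) = 0.0387
Q_p = 0.0387 = K_p, so the system is already at equilibrium.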